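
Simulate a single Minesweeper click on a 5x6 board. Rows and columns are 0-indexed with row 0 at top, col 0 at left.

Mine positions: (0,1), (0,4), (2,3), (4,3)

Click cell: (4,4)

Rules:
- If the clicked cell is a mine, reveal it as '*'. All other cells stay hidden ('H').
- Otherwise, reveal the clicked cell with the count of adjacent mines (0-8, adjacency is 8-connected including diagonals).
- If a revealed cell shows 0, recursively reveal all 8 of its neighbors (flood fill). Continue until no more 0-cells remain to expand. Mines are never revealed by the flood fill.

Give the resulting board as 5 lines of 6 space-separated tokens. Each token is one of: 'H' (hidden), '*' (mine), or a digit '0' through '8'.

H H H H H H
H H H H H H
H H H H H H
H H H H H H
H H H H 1 H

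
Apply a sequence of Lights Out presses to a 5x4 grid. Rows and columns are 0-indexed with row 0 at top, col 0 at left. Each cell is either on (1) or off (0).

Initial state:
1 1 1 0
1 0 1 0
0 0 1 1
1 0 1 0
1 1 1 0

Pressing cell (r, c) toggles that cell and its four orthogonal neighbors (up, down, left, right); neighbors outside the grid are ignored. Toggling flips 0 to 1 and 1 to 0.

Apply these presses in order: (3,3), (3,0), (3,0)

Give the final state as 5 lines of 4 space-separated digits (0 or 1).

After press 1 at (3,3):
1 1 1 0
1 0 1 0
0 0 1 0
1 0 0 1
1 1 1 1

After press 2 at (3,0):
1 1 1 0
1 0 1 0
1 0 1 0
0 1 0 1
0 1 1 1

After press 3 at (3,0):
1 1 1 0
1 0 1 0
0 0 1 0
1 0 0 1
1 1 1 1

Answer: 1 1 1 0
1 0 1 0
0 0 1 0
1 0 0 1
1 1 1 1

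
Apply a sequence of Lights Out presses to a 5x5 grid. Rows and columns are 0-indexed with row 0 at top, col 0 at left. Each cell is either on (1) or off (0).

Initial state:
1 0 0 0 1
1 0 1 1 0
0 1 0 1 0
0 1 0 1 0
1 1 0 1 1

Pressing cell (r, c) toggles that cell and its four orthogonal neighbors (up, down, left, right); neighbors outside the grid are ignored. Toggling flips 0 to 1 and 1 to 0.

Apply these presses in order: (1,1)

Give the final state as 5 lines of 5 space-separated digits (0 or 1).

After press 1 at (1,1):
1 1 0 0 1
0 1 0 1 0
0 0 0 1 0
0 1 0 1 0
1 1 0 1 1

Answer: 1 1 0 0 1
0 1 0 1 0
0 0 0 1 0
0 1 0 1 0
1 1 0 1 1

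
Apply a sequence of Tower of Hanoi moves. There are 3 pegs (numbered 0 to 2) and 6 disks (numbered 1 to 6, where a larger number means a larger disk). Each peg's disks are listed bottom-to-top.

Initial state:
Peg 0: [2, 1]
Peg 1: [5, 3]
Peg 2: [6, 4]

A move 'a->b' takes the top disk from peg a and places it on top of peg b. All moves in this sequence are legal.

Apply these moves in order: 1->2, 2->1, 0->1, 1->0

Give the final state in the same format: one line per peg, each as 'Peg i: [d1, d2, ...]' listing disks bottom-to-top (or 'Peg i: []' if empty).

After move 1 (1->2):
Peg 0: [2, 1]
Peg 1: [5]
Peg 2: [6, 4, 3]

After move 2 (2->1):
Peg 0: [2, 1]
Peg 1: [5, 3]
Peg 2: [6, 4]

After move 3 (0->1):
Peg 0: [2]
Peg 1: [5, 3, 1]
Peg 2: [6, 4]

After move 4 (1->0):
Peg 0: [2, 1]
Peg 1: [5, 3]
Peg 2: [6, 4]

Answer: Peg 0: [2, 1]
Peg 1: [5, 3]
Peg 2: [6, 4]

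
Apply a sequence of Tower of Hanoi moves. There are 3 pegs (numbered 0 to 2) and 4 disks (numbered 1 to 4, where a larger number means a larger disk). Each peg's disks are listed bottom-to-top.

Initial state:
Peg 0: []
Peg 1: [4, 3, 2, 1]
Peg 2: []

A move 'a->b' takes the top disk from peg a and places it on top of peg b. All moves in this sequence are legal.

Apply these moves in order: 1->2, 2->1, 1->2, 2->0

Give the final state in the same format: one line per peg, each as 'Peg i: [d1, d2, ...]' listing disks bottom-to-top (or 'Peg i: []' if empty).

Answer: Peg 0: [1]
Peg 1: [4, 3, 2]
Peg 2: []

Derivation:
After move 1 (1->2):
Peg 0: []
Peg 1: [4, 3, 2]
Peg 2: [1]

After move 2 (2->1):
Peg 0: []
Peg 1: [4, 3, 2, 1]
Peg 2: []

After move 3 (1->2):
Peg 0: []
Peg 1: [4, 3, 2]
Peg 2: [1]

After move 4 (2->0):
Peg 0: [1]
Peg 1: [4, 3, 2]
Peg 2: []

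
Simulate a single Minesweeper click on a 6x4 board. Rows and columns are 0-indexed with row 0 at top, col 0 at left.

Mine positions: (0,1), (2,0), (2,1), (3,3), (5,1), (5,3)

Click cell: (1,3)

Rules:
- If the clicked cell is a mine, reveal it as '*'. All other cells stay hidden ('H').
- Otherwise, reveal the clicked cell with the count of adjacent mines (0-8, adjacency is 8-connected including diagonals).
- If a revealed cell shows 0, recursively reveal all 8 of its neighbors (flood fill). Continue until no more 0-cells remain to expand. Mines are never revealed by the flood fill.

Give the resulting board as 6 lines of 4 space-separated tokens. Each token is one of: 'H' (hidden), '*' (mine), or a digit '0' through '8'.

H H 1 0
H H 2 0
H H 2 1
H H H H
H H H H
H H H H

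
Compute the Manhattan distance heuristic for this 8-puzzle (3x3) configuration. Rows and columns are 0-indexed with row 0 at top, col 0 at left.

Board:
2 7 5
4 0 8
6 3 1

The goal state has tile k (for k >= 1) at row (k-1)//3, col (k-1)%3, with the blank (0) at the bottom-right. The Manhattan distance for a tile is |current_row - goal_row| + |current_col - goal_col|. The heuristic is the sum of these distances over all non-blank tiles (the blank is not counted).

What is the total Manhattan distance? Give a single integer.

Tile 2: at (0,0), goal (0,1), distance |0-0|+|0-1| = 1
Tile 7: at (0,1), goal (2,0), distance |0-2|+|1-0| = 3
Tile 5: at (0,2), goal (1,1), distance |0-1|+|2-1| = 2
Tile 4: at (1,0), goal (1,0), distance |1-1|+|0-0| = 0
Tile 8: at (1,2), goal (2,1), distance |1-2|+|2-1| = 2
Tile 6: at (2,0), goal (1,2), distance |2-1|+|0-2| = 3
Tile 3: at (2,1), goal (0,2), distance |2-0|+|1-2| = 3
Tile 1: at (2,2), goal (0,0), distance |2-0|+|2-0| = 4
Sum: 1 + 3 + 2 + 0 + 2 + 3 + 3 + 4 = 18

Answer: 18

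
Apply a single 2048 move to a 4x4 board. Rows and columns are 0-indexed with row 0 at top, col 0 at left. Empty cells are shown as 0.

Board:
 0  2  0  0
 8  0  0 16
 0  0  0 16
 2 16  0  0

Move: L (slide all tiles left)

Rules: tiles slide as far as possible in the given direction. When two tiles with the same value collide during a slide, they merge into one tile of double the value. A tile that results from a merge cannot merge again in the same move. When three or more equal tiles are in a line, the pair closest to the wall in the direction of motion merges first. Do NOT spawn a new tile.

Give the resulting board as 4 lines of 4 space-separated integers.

Slide left:
row 0: [0, 2, 0, 0] -> [2, 0, 0, 0]
row 1: [8, 0, 0, 16] -> [8, 16, 0, 0]
row 2: [0, 0, 0, 16] -> [16, 0, 0, 0]
row 3: [2, 16, 0, 0] -> [2, 16, 0, 0]

Answer:  2  0  0  0
 8 16  0  0
16  0  0  0
 2 16  0  0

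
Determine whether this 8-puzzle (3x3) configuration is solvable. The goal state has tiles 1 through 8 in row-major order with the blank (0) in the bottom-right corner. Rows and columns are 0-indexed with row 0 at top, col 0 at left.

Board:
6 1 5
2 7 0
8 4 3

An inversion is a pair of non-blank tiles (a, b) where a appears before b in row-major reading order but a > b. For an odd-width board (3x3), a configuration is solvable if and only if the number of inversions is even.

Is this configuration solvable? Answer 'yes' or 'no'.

Answer: no

Derivation:
Inversions (pairs i<j in row-major order where tile[i] > tile[j] > 0): 13
13 is odd, so the puzzle is not solvable.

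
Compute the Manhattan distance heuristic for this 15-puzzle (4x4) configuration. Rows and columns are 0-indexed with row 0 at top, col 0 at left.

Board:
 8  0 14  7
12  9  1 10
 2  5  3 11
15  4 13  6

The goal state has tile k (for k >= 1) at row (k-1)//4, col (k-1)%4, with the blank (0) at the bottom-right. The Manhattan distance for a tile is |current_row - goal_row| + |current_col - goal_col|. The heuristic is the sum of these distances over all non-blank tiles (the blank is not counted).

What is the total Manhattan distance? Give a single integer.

Tile 8: (0,0)->(1,3) = 4
Tile 14: (0,2)->(3,1) = 4
Tile 7: (0,3)->(1,2) = 2
Tile 12: (1,0)->(2,3) = 4
Tile 9: (1,1)->(2,0) = 2
Tile 1: (1,2)->(0,0) = 3
Tile 10: (1,3)->(2,1) = 3
Tile 2: (2,0)->(0,1) = 3
Tile 5: (2,1)->(1,0) = 2
Tile 3: (2,2)->(0,2) = 2
Tile 11: (2,3)->(2,2) = 1
Tile 15: (3,0)->(3,2) = 2
Tile 4: (3,1)->(0,3) = 5
Tile 13: (3,2)->(3,0) = 2
Tile 6: (3,3)->(1,1) = 4
Sum: 4 + 4 + 2 + 4 + 2 + 3 + 3 + 3 + 2 + 2 + 1 + 2 + 5 + 2 + 4 = 43

Answer: 43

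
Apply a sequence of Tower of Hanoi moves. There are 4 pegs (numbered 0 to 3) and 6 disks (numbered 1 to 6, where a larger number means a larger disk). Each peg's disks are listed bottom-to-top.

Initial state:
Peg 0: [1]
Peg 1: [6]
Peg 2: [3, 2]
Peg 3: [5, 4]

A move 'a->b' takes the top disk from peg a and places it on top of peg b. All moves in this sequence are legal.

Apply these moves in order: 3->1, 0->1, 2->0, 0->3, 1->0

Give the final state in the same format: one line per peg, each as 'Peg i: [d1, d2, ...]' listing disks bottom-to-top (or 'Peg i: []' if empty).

After move 1 (3->1):
Peg 0: [1]
Peg 1: [6, 4]
Peg 2: [3, 2]
Peg 3: [5]

After move 2 (0->1):
Peg 0: []
Peg 1: [6, 4, 1]
Peg 2: [3, 2]
Peg 3: [5]

After move 3 (2->0):
Peg 0: [2]
Peg 1: [6, 4, 1]
Peg 2: [3]
Peg 3: [5]

After move 4 (0->3):
Peg 0: []
Peg 1: [6, 4, 1]
Peg 2: [3]
Peg 3: [5, 2]

After move 5 (1->0):
Peg 0: [1]
Peg 1: [6, 4]
Peg 2: [3]
Peg 3: [5, 2]

Answer: Peg 0: [1]
Peg 1: [6, 4]
Peg 2: [3]
Peg 3: [5, 2]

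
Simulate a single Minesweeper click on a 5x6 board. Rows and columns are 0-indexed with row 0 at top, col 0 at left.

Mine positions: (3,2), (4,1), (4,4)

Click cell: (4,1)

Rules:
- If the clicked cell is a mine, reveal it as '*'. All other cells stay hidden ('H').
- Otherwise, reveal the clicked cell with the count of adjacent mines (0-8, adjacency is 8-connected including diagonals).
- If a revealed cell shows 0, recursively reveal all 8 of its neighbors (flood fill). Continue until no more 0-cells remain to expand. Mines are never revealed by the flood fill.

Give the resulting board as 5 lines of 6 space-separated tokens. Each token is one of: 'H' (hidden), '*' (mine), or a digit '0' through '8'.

H H H H H H
H H H H H H
H H H H H H
H H H H H H
H * H H H H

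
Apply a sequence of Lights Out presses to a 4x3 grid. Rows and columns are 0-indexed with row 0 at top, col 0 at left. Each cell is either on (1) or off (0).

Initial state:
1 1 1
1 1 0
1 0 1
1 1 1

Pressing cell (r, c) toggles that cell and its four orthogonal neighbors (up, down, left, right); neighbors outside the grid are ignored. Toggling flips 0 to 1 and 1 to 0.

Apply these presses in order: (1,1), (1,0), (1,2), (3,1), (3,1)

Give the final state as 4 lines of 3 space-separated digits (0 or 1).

Answer: 0 0 0
1 0 0
0 1 0
1 1 1

Derivation:
After press 1 at (1,1):
1 0 1
0 0 1
1 1 1
1 1 1

After press 2 at (1,0):
0 0 1
1 1 1
0 1 1
1 1 1

After press 3 at (1,2):
0 0 0
1 0 0
0 1 0
1 1 1

After press 4 at (3,1):
0 0 0
1 0 0
0 0 0
0 0 0

After press 5 at (3,1):
0 0 0
1 0 0
0 1 0
1 1 1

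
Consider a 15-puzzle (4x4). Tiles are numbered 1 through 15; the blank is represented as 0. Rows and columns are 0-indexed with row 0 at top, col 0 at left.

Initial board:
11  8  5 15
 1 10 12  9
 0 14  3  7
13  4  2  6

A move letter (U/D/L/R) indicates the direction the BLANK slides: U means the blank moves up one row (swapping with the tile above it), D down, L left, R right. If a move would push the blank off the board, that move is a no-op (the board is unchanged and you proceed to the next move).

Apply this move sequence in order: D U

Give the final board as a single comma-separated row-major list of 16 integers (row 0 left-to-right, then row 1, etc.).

Answer: 11, 8, 5, 15, 1, 10, 12, 9, 0, 14, 3, 7, 13, 4, 2, 6

Derivation:
After move 1 (D):
11  8  5 15
 1 10 12  9
13 14  3  7
 0  4  2  6

After move 2 (U):
11  8  5 15
 1 10 12  9
 0 14  3  7
13  4  2  6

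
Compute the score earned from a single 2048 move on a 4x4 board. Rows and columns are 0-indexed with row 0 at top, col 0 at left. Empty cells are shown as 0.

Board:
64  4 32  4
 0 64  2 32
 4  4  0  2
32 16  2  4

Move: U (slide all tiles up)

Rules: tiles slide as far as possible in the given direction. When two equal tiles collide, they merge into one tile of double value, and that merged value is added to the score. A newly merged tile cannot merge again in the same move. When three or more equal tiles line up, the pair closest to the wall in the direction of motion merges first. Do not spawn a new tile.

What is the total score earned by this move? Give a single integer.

Answer: 4

Derivation:
Slide up:
col 0: [64, 0, 4, 32] -> [64, 4, 32, 0]  score +0 (running 0)
col 1: [4, 64, 4, 16] -> [4, 64, 4, 16]  score +0 (running 0)
col 2: [32, 2, 0, 2] -> [32, 4, 0, 0]  score +4 (running 4)
col 3: [4, 32, 2, 4] -> [4, 32, 2, 4]  score +0 (running 4)
Board after move:
64  4 32  4
 4 64  4 32
32  4  0  2
 0 16  0  4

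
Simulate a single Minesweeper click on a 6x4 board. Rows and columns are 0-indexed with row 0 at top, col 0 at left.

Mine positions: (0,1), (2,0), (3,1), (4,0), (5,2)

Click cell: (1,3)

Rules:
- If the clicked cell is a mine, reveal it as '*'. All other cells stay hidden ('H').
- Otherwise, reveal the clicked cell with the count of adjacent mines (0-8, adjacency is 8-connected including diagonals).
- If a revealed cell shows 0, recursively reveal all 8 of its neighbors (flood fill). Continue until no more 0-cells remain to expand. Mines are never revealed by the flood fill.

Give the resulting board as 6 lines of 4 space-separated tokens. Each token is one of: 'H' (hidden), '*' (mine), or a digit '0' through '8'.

H H 1 0
H H 1 0
H H 1 0
H H 1 0
H H 2 1
H H H H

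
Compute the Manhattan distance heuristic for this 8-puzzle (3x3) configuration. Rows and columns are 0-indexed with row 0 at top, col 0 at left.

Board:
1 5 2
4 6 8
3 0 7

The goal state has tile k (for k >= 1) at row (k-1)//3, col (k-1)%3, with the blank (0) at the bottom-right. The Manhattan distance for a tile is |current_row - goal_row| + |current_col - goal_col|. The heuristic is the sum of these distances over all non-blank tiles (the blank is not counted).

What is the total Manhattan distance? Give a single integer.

Answer: 11

Derivation:
Tile 1: (0,0)->(0,0) = 0
Tile 5: (0,1)->(1,1) = 1
Tile 2: (0,2)->(0,1) = 1
Tile 4: (1,0)->(1,0) = 0
Tile 6: (1,1)->(1,2) = 1
Tile 8: (1,2)->(2,1) = 2
Tile 3: (2,0)->(0,2) = 4
Tile 7: (2,2)->(2,0) = 2
Sum: 0 + 1 + 1 + 0 + 1 + 2 + 4 + 2 = 11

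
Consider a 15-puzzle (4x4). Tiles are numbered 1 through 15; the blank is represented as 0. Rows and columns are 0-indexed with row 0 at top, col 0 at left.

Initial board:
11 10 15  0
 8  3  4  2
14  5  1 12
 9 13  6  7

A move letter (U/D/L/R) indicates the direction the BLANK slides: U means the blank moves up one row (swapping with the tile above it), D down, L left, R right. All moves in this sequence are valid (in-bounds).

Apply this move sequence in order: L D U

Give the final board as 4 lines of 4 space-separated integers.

After move 1 (L):
11 10  0 15
 8  3  4  2
14  5  1 12
 9 13  6  7

After move 2 (D):
11 10  4 15
 8  3  0  2
14  5  1 12
 9 13  6  7

After move 3 (U):
11 10  0 15
 8  3  4  2
14  5  1 12
 9 13  6  7

Answer: 11 10  0 15
 8  3  4  2
14  5  1 12
 9 13  6  7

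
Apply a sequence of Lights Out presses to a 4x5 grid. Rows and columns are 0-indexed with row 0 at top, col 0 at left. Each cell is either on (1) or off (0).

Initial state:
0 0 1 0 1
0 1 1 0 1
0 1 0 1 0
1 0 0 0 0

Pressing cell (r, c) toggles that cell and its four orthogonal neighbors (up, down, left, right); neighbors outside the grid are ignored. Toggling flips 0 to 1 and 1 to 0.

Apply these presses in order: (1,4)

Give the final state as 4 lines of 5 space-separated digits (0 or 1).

After press 1 at (1,4):
0 0 1 0 0
0 1 1 1 0
0 1 0 1 1
1 0 0 0 0

Answer: 0 0 1 0 0
0 1 1 1 0
0 1 0 1 1
1 0 0 0 0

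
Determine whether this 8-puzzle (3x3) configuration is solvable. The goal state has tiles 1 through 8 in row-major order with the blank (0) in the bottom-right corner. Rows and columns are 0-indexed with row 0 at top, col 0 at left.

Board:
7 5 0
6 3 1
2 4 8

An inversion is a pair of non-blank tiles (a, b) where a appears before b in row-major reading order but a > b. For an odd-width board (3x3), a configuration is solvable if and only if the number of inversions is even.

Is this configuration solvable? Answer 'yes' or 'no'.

Answer: yes

Derivation:
Inversions (pairs i<j in row-major order where tile[i] > tile[j] > 0): 16
16 is even, so the puzzle is solvable.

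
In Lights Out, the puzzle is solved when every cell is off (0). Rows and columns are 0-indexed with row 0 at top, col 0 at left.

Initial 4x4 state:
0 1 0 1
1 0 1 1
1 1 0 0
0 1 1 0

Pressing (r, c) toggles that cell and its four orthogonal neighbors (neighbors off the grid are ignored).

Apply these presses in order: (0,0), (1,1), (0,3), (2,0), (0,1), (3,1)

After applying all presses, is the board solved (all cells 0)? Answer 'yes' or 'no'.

After press 1 at (0,0):
1 0 0 1
0 0 1 1
1 1 0 0
0 1 1 0

After press 2 at (1,1):
1 1 0 1
1 1 0 1
1 0 0 0
0 1 1 0

After press 3 at (0,3):
1 1 1 0
1 1 0 0
1 0 0 0
0 1 1 0

After press 4 at (2,0):
1 1 1 0
0 1 0 0
0 1 0 0
1 1 1 0

After press 5 at (0,1):
0 0 0 0
0 0 0 0
0 1 0 0
1 1 1 0

After press 6 at (3,1):
0 0 0 0
0 0 0 0
0 0 0 0
0 0 0 0

Lights still on: 0

Answer: yes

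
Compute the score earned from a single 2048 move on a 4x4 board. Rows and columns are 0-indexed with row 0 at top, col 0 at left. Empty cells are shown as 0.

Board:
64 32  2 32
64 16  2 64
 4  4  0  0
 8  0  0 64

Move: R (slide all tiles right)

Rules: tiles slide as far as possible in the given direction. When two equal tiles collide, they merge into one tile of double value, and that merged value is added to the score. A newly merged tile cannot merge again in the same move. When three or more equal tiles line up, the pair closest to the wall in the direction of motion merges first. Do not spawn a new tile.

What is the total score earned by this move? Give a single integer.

Answer: 8

Derivation:
Slide right:
row 0: [64, 32, 2, 32] -> [64, 32, 2, 32]  score +0 (running 0)
row 1: [64, 16, 2, 64] -> [64, 16, 2, 64]  score +0 (running 0)
row 2: [4, 4, 0, 0] -> [0, 0, 0, 8]  score +8 (running 8)
row 3: [8, 0, 0, 64] -> [0, 0, 8, 64]  score +0 (running 8)
Board after move:
64 32  2 32
64 16  2 64
 0  0  0  8
 0  0  8 64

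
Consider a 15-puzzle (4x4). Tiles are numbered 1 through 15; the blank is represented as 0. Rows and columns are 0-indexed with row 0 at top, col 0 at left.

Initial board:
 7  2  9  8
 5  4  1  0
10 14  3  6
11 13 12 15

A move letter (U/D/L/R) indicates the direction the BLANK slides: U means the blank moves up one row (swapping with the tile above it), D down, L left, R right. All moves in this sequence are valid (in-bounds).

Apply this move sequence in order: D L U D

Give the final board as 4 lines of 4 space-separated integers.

Answer:  7  2  9  8
 5  4  1  6
10 14  0  3
11 13 12 15

Derivation:
After move 1 (D):
 7  2  9  8
 5  4  1  6
10 14  3  0
11 13 12 15

After move 2 (L):
 7  2  9  8
 5  4  1  6
10 14  0  3
11 13 12 15

After move 3 (U):
 7  2  9  8
 5  4  0  6
10 14  1  3
11 13 12 15

After move 4 (D):
 7  2  9  8
 5  4  1  6
10 14  0  3
11 13 12 15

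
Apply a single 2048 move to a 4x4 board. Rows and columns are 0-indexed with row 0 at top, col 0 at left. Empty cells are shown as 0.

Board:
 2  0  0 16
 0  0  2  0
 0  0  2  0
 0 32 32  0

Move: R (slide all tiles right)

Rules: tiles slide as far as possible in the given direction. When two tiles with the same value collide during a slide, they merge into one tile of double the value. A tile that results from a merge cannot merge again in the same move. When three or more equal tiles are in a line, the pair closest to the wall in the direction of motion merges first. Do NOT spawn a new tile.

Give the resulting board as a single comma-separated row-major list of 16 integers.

Answer: 0, 0, 2, 16, 0, 0, 0, 2, 0, 0, 0, 2, 0, 0, 0, 64

Derivation:
Slide right:
row 0: [2, 0, 0, 16] -> [0, 0, 2, 16]
row 1: [0, 0, 2, 0] -> [0, 0, 0, 2]
row 2: [0, 0, 2, 0] -> [0, 0, 0, 2]
row 3: [0, 32, 32, 0] -> [0, 0, 0, 64]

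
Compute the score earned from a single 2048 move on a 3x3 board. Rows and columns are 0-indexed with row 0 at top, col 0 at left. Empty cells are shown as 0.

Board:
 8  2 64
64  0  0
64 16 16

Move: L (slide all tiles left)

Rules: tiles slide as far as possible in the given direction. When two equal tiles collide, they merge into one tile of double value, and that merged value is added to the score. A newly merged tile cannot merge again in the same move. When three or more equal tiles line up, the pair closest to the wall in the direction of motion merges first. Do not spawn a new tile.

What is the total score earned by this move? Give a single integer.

Answer: 32

Derivation:
Slide left:
row 0: [8, 2, 64] -> [8, 2, 64]  score +0 (running 0)
row 1: [64, 0, 0] -> [64, 0, 0]  score +0 (running 0)
row 2: [64, 16, 16] -> [64, 32, 0]  score +32 (running 32)
Board after move:
 8  2 64
64  0  0
64 32  0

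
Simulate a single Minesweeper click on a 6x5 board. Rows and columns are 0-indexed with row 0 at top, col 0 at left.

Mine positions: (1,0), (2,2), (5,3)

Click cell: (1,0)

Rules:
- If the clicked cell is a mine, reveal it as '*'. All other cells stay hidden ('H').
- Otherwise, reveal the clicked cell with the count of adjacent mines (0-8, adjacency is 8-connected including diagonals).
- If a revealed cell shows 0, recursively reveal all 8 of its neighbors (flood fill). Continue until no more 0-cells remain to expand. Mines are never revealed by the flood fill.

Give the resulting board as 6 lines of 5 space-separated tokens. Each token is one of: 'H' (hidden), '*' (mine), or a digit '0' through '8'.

H H H H H
* H H H H
H H H H H
H H H H H
H H H H H
H H H H H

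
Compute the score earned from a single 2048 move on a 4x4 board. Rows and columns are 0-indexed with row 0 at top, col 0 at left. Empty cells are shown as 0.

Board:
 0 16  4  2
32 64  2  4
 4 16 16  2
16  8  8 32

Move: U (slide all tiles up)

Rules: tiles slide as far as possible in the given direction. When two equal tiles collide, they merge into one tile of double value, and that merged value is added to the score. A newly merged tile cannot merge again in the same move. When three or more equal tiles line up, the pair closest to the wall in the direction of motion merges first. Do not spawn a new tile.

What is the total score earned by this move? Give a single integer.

Answer: 0

Derivation:
Slide up:
col 0: [0, 32, 4, 16] -> [32, 4, 16, 0]  score +0 (running 0)
col 1: [16, 64, 16, 8] -> [16, 64, 16, 8]  score +0 (running 0)
col 2: [4, 2, 16, 8] -> [4, 2, 16, 8]  score +0 (running 0)
col 3: [2, 4, 2, 32] -> [2, 4, 2, 32]  score +0 (running 0)
Board after move:
32 16  4  2
 4 64  2  4
16 16 16  2
 0  8  8 32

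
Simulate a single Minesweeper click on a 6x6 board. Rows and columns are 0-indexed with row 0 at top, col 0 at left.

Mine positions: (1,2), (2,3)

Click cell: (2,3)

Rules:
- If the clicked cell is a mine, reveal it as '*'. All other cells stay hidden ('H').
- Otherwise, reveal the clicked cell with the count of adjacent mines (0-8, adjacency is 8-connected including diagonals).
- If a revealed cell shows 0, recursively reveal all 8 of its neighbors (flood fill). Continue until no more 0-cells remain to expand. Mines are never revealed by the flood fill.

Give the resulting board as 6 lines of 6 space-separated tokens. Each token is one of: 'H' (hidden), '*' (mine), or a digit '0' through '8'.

H H H H H H
H H H H H H
H H H * H H
H H H H H H
H H H H H H
H H H H H H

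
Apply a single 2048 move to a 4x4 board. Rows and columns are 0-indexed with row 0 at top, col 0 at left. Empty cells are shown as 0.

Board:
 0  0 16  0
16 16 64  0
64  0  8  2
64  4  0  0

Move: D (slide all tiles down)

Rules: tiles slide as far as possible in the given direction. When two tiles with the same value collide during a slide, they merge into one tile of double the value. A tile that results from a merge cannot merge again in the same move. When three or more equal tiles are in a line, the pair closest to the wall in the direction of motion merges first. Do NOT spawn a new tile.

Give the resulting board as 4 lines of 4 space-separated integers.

Answer:   0   0   0   0
  0   0  16   0
 16  16  64   0
128   4   8   2

Derivation:
Slide down:
col 0: [0, 16, 64, 64] -> [0, 0, 16, 128]
col 1: [0, 16, 0, 4] -> [0, 0, 16, 4]
col 2: [16, 64, 8, 0] -> [0, 16, 64, 8]
col 3: [0, 0, 2, 0] -> [0, 0, 0, 2]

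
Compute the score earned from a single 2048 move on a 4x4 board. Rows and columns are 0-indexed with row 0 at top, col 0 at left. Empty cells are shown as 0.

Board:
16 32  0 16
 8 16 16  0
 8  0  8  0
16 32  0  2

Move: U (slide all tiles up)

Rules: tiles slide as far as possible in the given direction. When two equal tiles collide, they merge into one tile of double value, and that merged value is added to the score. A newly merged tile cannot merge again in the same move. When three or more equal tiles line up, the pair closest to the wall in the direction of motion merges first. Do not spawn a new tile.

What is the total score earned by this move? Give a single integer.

Slide up:
col 0: [16, 8, 8, 16] -> [16, 16, 16, 0]  score +16 (running 16)
col 1: [32, 16, 0, 32] -> [32, 16, 32, 0]  score +0 (running 16)
col 2: [0, 16, 8, 0] -> [16, 8, 0, 0]  score +0 (running 16)
col 3: [16, 0, 0, 2] -> [16, 2, 0, 0]  score +0 (running 16)
Board after move:
16 32 16 16
16 16  8  2
16 32  0  0
 0  0  0  0

Answer: 16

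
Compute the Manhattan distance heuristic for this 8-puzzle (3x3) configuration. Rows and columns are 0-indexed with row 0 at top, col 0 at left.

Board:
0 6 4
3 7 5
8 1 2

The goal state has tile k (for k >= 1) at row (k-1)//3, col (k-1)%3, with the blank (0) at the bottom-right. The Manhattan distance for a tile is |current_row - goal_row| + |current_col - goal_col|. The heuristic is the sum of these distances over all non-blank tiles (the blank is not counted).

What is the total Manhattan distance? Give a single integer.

Answer: 18

Derivation:
Tile 6: (0,1)->(1,2) = 2
Tile 4: (0,2)->(1,0) = 3
Tile 3: (1,0)->(0,2) = 3
Tile 7: (1,1)->(2,0) = 2
Tile 5: (1,2)->(1,1) = 1
Tile 8: (2,0)->(2,1) = 1
Tile 1: (2,1)->(0,0) = 3
Tile 2: (2,2)->(0,1) = 3
Sum: 2 + 3 + 3 + 2 + 1 + 1 + 3 + 3 = 18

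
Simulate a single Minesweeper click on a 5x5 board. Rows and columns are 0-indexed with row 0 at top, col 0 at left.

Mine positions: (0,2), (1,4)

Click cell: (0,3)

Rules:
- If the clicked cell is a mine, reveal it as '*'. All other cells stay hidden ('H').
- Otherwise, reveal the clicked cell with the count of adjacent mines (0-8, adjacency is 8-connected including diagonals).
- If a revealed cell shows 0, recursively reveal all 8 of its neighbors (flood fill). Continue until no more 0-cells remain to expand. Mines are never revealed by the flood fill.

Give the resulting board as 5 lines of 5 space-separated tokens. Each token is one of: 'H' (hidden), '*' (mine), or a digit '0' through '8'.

H H H 2 H
H H H H H
H H H H H
H H H H H
H H H H H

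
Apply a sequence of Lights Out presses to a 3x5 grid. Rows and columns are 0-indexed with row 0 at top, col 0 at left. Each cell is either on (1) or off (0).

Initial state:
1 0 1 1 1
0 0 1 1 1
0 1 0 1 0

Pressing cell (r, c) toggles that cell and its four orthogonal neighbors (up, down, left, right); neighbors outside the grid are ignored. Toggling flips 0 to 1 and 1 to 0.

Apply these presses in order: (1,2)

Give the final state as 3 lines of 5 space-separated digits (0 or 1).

After press 1 at (1,2):
1 0 0 1 1
0 1 0 0 1
0 1 1 1 0

Answer: 1 0 0 1 1
0 1 0 0 1
0 1 1 1 0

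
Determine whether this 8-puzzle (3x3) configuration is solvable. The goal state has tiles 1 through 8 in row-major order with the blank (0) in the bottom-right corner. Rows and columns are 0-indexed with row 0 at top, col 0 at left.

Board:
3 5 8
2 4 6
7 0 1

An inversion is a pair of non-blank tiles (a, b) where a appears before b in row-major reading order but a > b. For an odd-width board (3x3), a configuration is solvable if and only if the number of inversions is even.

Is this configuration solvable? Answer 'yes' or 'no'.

Inversions (pairs i<j in row-major order where tile[i] > tile[j] > 0): 14
14 is even, so the puzzle is solvable.

Answer: yes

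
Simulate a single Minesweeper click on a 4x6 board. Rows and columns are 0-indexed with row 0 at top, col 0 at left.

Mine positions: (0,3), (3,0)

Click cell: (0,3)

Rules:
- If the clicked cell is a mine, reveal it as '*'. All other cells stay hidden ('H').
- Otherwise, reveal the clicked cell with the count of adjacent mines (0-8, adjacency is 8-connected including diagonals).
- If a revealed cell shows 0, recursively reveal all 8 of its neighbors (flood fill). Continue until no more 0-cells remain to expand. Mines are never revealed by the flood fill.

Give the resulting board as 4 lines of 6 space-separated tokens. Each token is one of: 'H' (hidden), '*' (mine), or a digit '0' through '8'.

H H H * H H
H H H H H H
H H H H H H
H H H H H H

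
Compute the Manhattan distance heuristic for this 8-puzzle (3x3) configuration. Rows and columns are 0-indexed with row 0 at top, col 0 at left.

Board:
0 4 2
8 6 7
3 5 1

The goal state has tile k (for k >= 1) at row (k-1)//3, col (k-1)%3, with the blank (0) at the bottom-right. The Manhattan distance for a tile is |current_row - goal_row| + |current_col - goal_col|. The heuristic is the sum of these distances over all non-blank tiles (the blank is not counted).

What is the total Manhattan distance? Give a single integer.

Answer: 18

Derivation:
Tile 4: (0,1)->(1,0) = 2
Tile 2: (0,2)->(0,1) = 1
Tile 8: (1,0)->(2,1) = 2
Tile 6: (1,1)->(1,2) = 1
Tile 7: (1,2)->(2,0) = 3
Tile 3: (2,0)->(0,2) = 4
Tile 5: (2,1)->(1,1) = 1
Tile 1: (2,2)->(0,0) = 4
Sum: 2 + 1 + 2 + 1 + 3 + 4 + 1 + 4 = 18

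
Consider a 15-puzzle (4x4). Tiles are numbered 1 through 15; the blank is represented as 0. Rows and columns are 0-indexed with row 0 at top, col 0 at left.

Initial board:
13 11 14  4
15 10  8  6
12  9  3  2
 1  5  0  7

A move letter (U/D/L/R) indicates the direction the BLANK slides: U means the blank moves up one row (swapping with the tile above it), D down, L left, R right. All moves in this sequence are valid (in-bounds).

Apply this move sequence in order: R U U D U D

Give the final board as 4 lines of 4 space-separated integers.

Answer: 13 11 14  4
15 10  8  6
12  9  3  0
 1  5  7  2

Derivation:
After move 1 (R):
13 11 14  4
15 10  8  6
12  9  3  2
 1  5  7  0

After move 2 (U):
13 11 14  4
15 10  8  6
12  9  3  0
 1  5  7  2

After move 3 (U):
13 11 14  4
15 10  8  0
12  9  3  6
 1  5  7  2

After move 4 (D):
13 11 14  4
15 10  8  6
12  9  3  0
 1  5  7  2

After move 5 (U):
13 11 14  4
15 10  8  0
12  9  3  6
 1  5  7  2

After move 6 (D):
13 11 14  4
15 10  8  6
12  9  3  0
 1  5  7  2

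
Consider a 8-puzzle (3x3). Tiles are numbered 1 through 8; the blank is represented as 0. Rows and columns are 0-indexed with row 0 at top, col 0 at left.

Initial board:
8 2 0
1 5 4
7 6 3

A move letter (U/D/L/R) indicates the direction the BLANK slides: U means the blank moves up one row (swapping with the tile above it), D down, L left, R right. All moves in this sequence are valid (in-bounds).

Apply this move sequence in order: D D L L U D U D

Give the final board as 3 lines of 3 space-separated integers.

After move 1 (D):
8 2 4
1 5 0
7 6 3

After move 2 (D):
8 2 4
1 5 3
7 6 0

After move 3 (L):
8 2 4
1 5 3
7 0 6

After move 4 (L):
8 2 4
1 5 3
0 7 6

After move 5 (U):
8 2 4
0 5 3
1 7 6

After move 6 (D):
8 2 4
1 5 3
0 7 6

After move 7 (U):
8 2 4
0 5 3
1 7 6

After move 8 (D):
8 2 4
1 5 3
0 7 6

Answer: 8 2 4
1 5 3
0 7 6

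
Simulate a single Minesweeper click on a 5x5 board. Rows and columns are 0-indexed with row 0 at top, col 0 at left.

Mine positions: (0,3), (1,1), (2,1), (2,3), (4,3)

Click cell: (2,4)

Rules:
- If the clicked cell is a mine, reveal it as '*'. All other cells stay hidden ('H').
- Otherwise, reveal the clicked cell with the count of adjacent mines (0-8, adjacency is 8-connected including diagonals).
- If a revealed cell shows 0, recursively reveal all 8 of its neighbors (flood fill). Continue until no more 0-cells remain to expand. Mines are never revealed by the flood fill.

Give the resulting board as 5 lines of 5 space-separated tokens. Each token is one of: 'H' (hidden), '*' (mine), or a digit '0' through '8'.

H H H H H
H H H H H
H H H H 1
H H H H H
H H H H H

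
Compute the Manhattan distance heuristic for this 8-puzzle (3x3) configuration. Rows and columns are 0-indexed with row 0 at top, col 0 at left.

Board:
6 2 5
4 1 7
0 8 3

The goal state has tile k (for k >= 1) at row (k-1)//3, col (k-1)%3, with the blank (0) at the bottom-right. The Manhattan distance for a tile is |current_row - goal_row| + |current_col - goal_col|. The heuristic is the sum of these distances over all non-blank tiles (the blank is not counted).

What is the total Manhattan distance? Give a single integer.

Tile 6: (0,0)->(1,2) = 3
Tile 2: (0,1)->(0,1) = 0
Tile 5: (0,2)->(1,1) = 2
Tile 4: (1,0)->(1,0) = 0
Tile 1: (1,1)->(0,0) = 2
Tile 7: (1,2)->(2,0) = 3
Tile 8: (2,1)->(2,1) = 0
Tile 3: (2,2)->(0,2) = 2
Sum: 3 + 0 + 2 + 0 + 2 + 3 + 0 + 2 = 12

Answer: 12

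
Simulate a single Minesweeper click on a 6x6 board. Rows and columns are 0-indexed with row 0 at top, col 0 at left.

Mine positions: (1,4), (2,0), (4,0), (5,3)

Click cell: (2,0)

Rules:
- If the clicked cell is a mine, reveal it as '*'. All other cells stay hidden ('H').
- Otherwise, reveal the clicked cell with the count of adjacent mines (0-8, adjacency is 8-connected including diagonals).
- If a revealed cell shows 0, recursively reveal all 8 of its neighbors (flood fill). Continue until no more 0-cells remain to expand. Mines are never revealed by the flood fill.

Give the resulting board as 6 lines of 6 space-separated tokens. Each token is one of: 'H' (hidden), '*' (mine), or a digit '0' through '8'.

H H H H H H
H H H H H H
* H H H H H
H H H H H H
H H H H H H
H H H H H H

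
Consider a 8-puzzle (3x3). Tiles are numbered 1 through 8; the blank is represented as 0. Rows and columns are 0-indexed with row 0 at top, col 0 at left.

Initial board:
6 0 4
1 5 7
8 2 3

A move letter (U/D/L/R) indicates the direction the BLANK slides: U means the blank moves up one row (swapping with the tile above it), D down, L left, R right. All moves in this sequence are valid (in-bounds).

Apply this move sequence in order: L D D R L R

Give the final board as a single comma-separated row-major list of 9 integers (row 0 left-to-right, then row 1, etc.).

After move 1 (L):
0 6 4
1 5 7
8 2 3

After move 2 (D):
1 6 4
0 5 7
8 2 3

After move 3 (D):
1 6 4
8 5 7
0 2 3

After move 4 (R):
1 6 4
8 5 7
2 0 3

After move 5 (L):
1 6 4
8 5 7
0 2 3

After move 6 (R):
1 6 4
8 5 7
2 0 3

Answer: 1, 6, 4, 8, 5, 7, 2, 0, 3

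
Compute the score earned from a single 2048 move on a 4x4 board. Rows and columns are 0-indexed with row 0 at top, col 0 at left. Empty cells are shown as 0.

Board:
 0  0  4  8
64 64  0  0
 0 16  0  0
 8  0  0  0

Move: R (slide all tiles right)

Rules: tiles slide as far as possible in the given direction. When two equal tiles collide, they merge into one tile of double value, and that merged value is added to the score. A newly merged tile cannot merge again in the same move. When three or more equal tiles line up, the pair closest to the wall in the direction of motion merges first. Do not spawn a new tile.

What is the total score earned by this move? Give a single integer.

Answer: 128

Derivation:
Slide right:
row 0: [0, 0, 4, 8] -> [0, 0, 4, 8]  score +0 (running 0)
row 1: [64, 64, 0, 0] -> [0, 0, 0, 128]  score +128 (running 128)
row 2: [0, 16, 0, 0] -> [0, 0, 0, 16]  score +0 (running 128)
row 3: [8, 0, 0, 0] -> [0, 0, 0, 8]  score +0 (running 128)
Board after move:
  0   0   4   8
  0   0   0 128
  0   0   0  16
  0   0   0   8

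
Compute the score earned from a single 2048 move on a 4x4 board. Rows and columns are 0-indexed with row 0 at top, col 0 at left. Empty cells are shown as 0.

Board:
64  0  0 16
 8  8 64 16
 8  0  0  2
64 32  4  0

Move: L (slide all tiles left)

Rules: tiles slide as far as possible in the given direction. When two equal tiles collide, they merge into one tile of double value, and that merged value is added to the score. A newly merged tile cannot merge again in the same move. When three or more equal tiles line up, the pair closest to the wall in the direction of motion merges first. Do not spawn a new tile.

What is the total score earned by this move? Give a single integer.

Slide left:
row 0: [64, 0, 0, 16] -> [64, 16, 0, 0]  score +0 (running 0)
row 1: [8, 8, 64, 16] -> [16, 64, 16, 0]  score +16 (running 16)
row 2: [8, 0, 0, 2] -> [8, 2, 0, 0]  score +0 (running 16)
row 3: [64, 32, 4, 0] -> [64, 32, 4, 0]  score +0 (running 16)
Board after move:
64 16  0  0
16 64 16  0
 8  2  0  0
64 32  4  0

Answer: 16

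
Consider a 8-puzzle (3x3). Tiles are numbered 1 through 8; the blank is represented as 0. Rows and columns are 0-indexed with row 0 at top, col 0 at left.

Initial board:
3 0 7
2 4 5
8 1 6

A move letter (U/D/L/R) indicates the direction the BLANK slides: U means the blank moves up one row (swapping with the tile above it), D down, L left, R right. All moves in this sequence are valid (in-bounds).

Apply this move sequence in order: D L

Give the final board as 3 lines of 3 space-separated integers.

After move 1 (D):
3 4 7
2 0 5
8 1 6

After move 2 (L):
3 4 7
0 2 5
8 1 6

Answer: 3 4 7
0 2 5
8 1 6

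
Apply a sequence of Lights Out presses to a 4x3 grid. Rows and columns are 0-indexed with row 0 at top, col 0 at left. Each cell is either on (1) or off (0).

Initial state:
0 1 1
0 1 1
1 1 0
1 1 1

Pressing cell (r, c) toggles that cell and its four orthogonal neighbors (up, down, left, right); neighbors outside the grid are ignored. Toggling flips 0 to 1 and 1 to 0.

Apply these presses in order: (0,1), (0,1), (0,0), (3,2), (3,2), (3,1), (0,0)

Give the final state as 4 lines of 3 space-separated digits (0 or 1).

Answer: 0 1 1
0 1 1
1 0 0
0 0 0

Derivation:
After press 1 at (0,1):
1 0 0
0 0 1
1 1 0
1 1 1

After press 2 at (0,1):
0 1 1
0 1 1
1 1 0
1 1 1

After press 3 at (0,0):
1 0 1
1 1 1
1 1 0
1 1 1

After press 4 at (3,2):
1 0 1
1 1 1
1 1 1
1 0 0

After press 5 at (3,2):
1 0 1
1 1 1
1 1 0
1 1 1

After press 6 at (3,1):
1 0 1
1 1 1
1 0 0
0 0 0

After press 7 at (0,0):
0 1 1
0 1 1
1 0 0
0 0 0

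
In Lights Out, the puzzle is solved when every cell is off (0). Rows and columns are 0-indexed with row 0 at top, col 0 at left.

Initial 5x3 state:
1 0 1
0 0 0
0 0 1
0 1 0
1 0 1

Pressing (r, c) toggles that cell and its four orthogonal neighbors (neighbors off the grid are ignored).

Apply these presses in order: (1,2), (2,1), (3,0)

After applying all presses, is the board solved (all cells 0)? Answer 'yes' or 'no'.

After press 1 at (1,2):
1 0 0
0 1 1
0 0 0
0 1 0
1 0 1

After press 2 at (2,1):
1 0 0
0 0 1
1 1 1
0 0 0
1 0 1

After press 3 at (3,0):
1 0 0
0 0 1
0 1 1
1 1 0
0 0 1

Lights still on: 7

Answer: no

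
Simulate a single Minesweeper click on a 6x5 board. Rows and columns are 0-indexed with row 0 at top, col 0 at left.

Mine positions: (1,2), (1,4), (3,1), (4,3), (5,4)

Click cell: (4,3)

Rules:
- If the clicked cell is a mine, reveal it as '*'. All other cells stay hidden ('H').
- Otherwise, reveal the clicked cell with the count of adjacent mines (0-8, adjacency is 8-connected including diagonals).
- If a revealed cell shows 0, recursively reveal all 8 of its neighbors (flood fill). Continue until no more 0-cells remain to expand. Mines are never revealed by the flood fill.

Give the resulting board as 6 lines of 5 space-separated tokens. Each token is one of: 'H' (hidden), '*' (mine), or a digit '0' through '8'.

H H H H H
H H H H H
H H H H H
H H H H H
H H H * H
H H H H H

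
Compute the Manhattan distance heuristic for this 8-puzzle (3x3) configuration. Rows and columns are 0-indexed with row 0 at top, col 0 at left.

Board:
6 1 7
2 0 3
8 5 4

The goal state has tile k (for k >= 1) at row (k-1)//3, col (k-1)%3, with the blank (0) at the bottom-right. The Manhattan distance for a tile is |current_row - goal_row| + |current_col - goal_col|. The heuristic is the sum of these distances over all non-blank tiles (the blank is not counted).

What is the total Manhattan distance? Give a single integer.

Answer: 16

Derivation:
Tile 6: at (0,0), goal (1,2), distance |0-1|+|0-2| = 3
Tile 1: at (0,1), goal (0,0), distance |0-0|+|1-0| = 1
Tile 7: at (0,2), goal (2,0), distance |0-2|+|2-0| = 4
Tile 2: at (1,0), goal (0,1), distance |1-0|+|0-1| = 2
Tile 3: at (1,2), goal (0,2), distance |1-0|+|2-2| = 1
Tile 8: at (2,0), goal (2,1), distance |2-2|+|0-1| = 1
Tile 5: at (2,1), goal (1,1), distance |2-1|+|1-1| = 1
Tile 4: at (2,2), goal (1,0), distance |2-1|+|2-0| = 3
Sum: 3 + 1 + 4 + 2 + 1 + 1 + 1 + 3 = 16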